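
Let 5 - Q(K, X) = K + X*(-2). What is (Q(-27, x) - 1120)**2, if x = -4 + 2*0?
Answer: 1201216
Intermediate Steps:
x = -4 (x = -4 + 0 = -4)
Q(K, X) = 5 - K + 2*X (Q(K, X) = 5 - (K + X*(-2)) = 5 - (K - 2*X) = 5 + (-K + 2*X) = 5 - K + 2*X)
(Q(-27, x) - 1120)**2 = ((5 - 1*(-27) + 2*(-4)) - 1120)**2 = ((5 + 27 - 8) - 1120)**2 = (24 - 1120)**2 = (-1096)**2 = 1201216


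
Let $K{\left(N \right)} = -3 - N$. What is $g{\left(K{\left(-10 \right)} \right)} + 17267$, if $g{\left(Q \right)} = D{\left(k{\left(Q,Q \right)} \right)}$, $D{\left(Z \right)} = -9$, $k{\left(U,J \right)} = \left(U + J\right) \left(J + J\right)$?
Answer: $17258$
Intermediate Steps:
$k{\left(U,J \right)} = 2 J \left(J + U\right)$ ($k{\left(U,J \right)} = \left(J + U\right) 2 J = 2 J \left(J + U\right)$)
$g{\left(Q \right)} = -9$
$g{\left(K{\left(-10 \right)} \right)} + 17267 = -9 + 17267 = 17258$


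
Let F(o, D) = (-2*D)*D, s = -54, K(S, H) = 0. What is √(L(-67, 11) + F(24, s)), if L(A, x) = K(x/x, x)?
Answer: 54*I*√2 ≈ 76.368*I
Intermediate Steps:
L(A, x) = 0
F(o, D) = -2*D²
√(L(-67, 11) + F(24, s)) = √(0 - 2*(-54)²) = √(0 - 2*2916) = √(0 - 5832) = √(-5832) = 54*I*√2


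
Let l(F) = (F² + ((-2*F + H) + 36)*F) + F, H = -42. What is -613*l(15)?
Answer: 183900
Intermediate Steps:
l(F) = F + F² + F*(-6 - 2*F) (l(F) = (F² + ((-2*F - 42) + 36)*F) + F = (F² + ((-42 - 2*F) + 36)*F) + F = (F² + (-6 - 2*F)*F) + F = (F² + F*(-6 - 2*F)) + F = F + F² + F*(-6 - 2*F))
-613*l(15) = -(-613)*15*(5 + 15) = -(-613)*15*20 = -613*(-300) = 183900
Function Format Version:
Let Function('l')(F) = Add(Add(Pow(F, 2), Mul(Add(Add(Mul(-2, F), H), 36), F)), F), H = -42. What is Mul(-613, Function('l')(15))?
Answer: 183900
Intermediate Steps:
Function('l')(F) = Add(F, Pow(F, 2), Mul(F, Add(-6, Mul(-2, F)))) (Function('l')(F) = Add(Add(Pow(F, 2), Mul(Add(Add(Mul(-2, F), -42), 36), F)), F) = Add(Add(Pow(F, 2), Mul(Add(Add(-42, Mul(-2, F)), 36), F)), F) = Add(Add(Pow(F, 2), Mul(Add(-6, Mul(-2, F)), F)), F) = Add(Add(Pow(F, 2), Mul(F, Add(-6, Mul(-2, F)))), F) = Add(F, Pow(F, 2), Mul(F, Add(-6, Mul(-2, F)))))
Mul(-613, Function('l')(15)) = Mul(-613, Mul(-1, 15, Add(5, 15))) = Mul(-613, Mul(-1, 15, 20)) = Mul(-613, -300) = 183900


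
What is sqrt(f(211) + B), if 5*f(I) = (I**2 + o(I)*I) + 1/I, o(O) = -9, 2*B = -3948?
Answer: 11*sqrt(60254215)/1055 ≈ 80.935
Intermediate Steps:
B = -1974 (B = (1/2)*(-3948) = -1974)
f(I) = -9*I/5 + 1/(5*I) + I**2/5 (f(I) = ((I**2 - 9*I) + 1/I)/5 = (1/I + I**2 - 9*I)/5 = -9*I/5 + 1/(5*I) + I**2/5)
sqrt(f(211) + B) = sqrt((1/5)*(1 + 211**2*(-9 + 211))/211 - 1974) = sqrt((1/5)*(1/211)*(1 + 44521*202) - 1974) = sqrt((1/5)*(1/211)*(1 + 8993242) - 1974) = sqrt((1/5)*(1/211)*8993243 - 1974) = sqrt(8993243/1055 - 1974) = sqrt(6910673/1055) = 11*sqrt(60254215)/1055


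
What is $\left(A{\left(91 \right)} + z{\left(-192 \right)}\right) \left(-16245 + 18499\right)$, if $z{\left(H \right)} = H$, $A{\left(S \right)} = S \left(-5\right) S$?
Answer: $-93759638$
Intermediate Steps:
$A{\left(S \right)} = - 5 S^{2}$ ($A{\left(S \right)} = - 5 S S = - 5 S^{2}$)
$\left(A{\left(91 \right)} + z{\left(-192 \right)}\right) \left(-16245 + 18499\right) = \left(- 5 \cdot 91^{2} - 192\right) \left(-16245 + 18499\right) = \left(\left(-5\right) 8281 - 192\right) 2254 = \left(-41405 - 192\right) 2254 = \left(-41597\right) 2254 = -93759638$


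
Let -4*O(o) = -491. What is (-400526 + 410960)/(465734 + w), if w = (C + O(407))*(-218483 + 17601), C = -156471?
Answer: 20868/62816029781 ≈ 3.3221e-7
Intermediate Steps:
O(o) = 491/4 (O(o) = -¼*(-491) = 491/4)
w = 62815098313/2 (w = (-156471 + 491/4)*(-218483 + 17601) = -625393/4*(-200882) = 62815098313/2 ≈ 3.1408e+10)
(-400526 + 410960)/(465734 + w) = (-400526 + 410960)/(465734 + 62815098313/2) = 10434/(62816029781/2) = 10434*(2/62816029781) = 20868/62816029781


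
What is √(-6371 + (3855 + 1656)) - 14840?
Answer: -14840 + 2*I*√215 ≈ -14840.0 + 29.326*I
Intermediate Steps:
√(-6371 + (3855 + 1656)) - 14840 = √(-6371 + 5511) - 14840 = √(-860) - 14840 = 2*I*√215 - 14840 = -14840 + 2*I*√215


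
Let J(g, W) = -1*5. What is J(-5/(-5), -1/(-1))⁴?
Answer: 625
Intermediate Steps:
J(g, W) = -5
J(-5/(-5), -1/(-1))⁴ = (-5)⁴ = 625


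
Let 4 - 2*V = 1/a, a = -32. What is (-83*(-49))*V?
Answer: 524643/64 ≈ 8197.5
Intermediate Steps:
V = 129/64 (V = 2 - ½/(-32) = 2 - ½*(-1/32) = 2 + 1/64 = 129/64 ≈ 2.0156)
(-83*(-49))*V = -83*(-49)*(129/64) = 4067*(129/64) = 524643/64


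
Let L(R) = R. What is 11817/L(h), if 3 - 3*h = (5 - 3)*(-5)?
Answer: 2727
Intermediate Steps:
h = 13/3 (h = 1 - (5 - 3)*(-5)/3 = 1 - 2*(-5)/3 = 1 - ⅓*(-10) = 1 + 10/3 = 13/3 ≈ 4.3333)
11817/L(h) = 11817/(13/3) = 11817*(3/13) = 2727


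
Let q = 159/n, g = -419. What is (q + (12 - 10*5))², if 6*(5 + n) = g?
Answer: 324576256/201601 ≈ 1610.0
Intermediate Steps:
n = -449/6 (n = -5 + (⅙)*(-419) = -5 - 419/6 = -449/6 ≈ -74.833)
q = -954/449 (q = 159/(-449/6) = 159*(-6/449) = -954/449 ≈ -2.1247)
(q + (12 - 10*5))² = (-954/449 + (12 - 10*5))² = (-954/449 + (12 - 50))² = (-954/449 - 38)² = (-18016/449)² = 324576256/201601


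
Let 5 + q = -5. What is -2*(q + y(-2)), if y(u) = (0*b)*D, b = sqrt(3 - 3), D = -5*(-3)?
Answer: 20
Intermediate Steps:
q = -10 (q = -5 - 5 = -10)
D = 15
b = 0 (b = sqrt(0) = 0)
y(u) = 0 (y(u) = (0*0)*15 = 0*15 = 0)
-2*(q + y(-2)) = -2*(-10 + 0) = -2*(-10) = 20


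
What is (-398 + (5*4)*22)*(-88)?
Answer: -3696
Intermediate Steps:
(-398 + (5*4)*22)*(-88) = (-398 + 20*22)*(-88) = (-398 + 440)*(-88) = 42*(-88) = -3696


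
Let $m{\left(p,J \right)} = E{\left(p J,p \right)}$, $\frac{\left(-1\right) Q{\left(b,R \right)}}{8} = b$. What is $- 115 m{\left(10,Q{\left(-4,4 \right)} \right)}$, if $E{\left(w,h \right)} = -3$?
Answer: $345$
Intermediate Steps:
$Q{\left(b,R \right)} = - 8 b$
$m{\left(p,J \right)} = -3$
$- 115 m{\left(10,Q{\left(-4,4 \right)} \right)} = \left(-115\right) \left(-3\right) = 345$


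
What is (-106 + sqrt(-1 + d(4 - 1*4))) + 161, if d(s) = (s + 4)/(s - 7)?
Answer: 55 + I*sqrt(77)/7 ≈ 55.0 + 1.2536*I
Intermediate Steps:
d(s) = (4 + s)/(-7 + s)
(-106 + sqrt(-1 + d(4 - 1*4))) + 161 = (-106 + sqrt(-1 + (4 + (4 - 1*4))/(-7 + (4 - 1*4)))) + 161 = (-106 + sqrt(-1 + (4 + (4 - 4))/(-7 + (4 - 4)))) + 161 = (-106 + sqrt(-1 + (4 + 0)/(-7 + 0))) + 161 = (-106 + sqrt(-1 + 4/(-7))) + 161 = (-106 + sqrt(-1 - 1/7*4)) + 161 = (-106 + sqrt(-1 - 4/7)) + 161 = (-106 + sqrt(-11/7)) + 161 = (-106 + I*sqrt(77)/7) + 161 = 55 + I*sqrt(77)/7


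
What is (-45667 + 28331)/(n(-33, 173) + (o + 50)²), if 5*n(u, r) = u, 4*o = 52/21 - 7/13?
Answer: -103362779520/15156681893 ≈ -6.8196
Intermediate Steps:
o = 529/1092 (o = (52/21 - 7/13)/4 = (¼)*(529/273) = 529/1092 ≈ 0.48443)
n(u, r) = u/5
(-45667 + 28331)/(n(-33, 173) + (o + 50)²) = (-45667 + 28331)/((⅕)*(-33) + (529/1092 + 50)²) = -17336/(-33/5 + (55129/1092)²) = -17336/(-33/5 + 3039206641/1192464) = -17336/15156681893/5962320 = -17336*5962320/15156681893 = -103362779520/15156681893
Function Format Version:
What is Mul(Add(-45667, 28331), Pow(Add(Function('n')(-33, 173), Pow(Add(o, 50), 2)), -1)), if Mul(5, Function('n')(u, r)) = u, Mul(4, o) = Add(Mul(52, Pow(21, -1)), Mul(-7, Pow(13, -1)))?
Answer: Rational(-103362779520, 15156681893) ≈ -6.8196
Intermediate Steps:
o = Rational(529, 1092) (o = Mul(Rational(1, 4), Add(Mul(52, Pow(21, -1)), Mul(-7, Pow(13, -1)))) = Mul(Rational(1, 4), Add(Mul(52, Rational(1, 21)), Mul(-7, Rational(1, 13)))) = Mul(Rational(1, 4), Add(Rational(52, 21), Rational(-7, 13))) = Mul(Rational(1, 4), Rational(529, 273)) = Rational(529, 1092) ≈ 0.48443)
Function('n')(u, r) = Mul(Rational(1, 5), u)
Mul(Add(-45667, 28331), Pow(Add(Function('n')(-33, 173), Pow(Add(o, 50), 2)), -1)) = Mul(Add(-45667, 28331), Pow(Add(Mul(Rational(1, 5), -33), Pow(Add(Rational(529, 1092), 50), 2)), -1)) = Mul(-17336, Pow(Add(Rational(-33, 5), Pow(Rational(55129, 1092), 2)), -1)) = Mul(-17336, Pow(Add(Rational(-33, 5), Rational(3039206641, 1192464)), -1)) = Mul(-17336, Pow(Rational(15156681893, 5962320), -1)) = Mul(-17336, Rational(5962320, 15156681893)) = Rational(-103362779520, 15156681893)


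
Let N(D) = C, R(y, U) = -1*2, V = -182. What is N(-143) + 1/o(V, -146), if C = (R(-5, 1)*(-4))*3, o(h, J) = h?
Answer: 4367/182 ≈ 23.995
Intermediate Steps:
R(y, U) = -2
C = 24 (C = -2*(-4)*3 = 8*3 = 24)
N(D) = 24
N(-143) + 1/o(V, -146) = 24 + 1/(-182) = 24 - 1/182 = 4367/182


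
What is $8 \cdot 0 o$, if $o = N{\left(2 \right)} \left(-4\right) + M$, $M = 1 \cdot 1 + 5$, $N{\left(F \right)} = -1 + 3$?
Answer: $0$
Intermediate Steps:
$N{\left(F \right)} = 2$
$M = 6$ ($M = 1 + 5 = 6$)
$o = -2$ ($o = 2 \left(-4\right) + 6 = -8 + 6 = -2$)
$8 \cdot 0 o = 8 \cdot 0 \left(-2\right) = 0 \left(-2\right) = 0$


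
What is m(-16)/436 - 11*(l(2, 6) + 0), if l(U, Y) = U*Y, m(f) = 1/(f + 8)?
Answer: -460417/3488 ≈ -132.00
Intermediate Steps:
m(f) = 1/(8 + f)
m(-16)/436 - 11*(l(2, 6) + 0) = 1/((8 - 16)*436) - 11*(2*6 + 0) = (1/436)/(-8) - 11*(12 + 0) = -⅛*1/436 - 11*12 = -1/3488 - 1*132 = -1/3488 - 132 = -460417/3488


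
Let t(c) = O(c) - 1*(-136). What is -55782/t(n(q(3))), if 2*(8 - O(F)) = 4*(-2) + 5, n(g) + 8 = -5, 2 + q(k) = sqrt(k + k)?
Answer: -37188/97 ≈ -383.38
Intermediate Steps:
q(k) = -2 + sqrt(2)*sqrt(k) (q(k) = -2 + sqrt(k + k) = -2 + sqrt(2*k) = -2 + sqrt(2)*sqrt(k))
n(g) = -13 (n(g) = -8 - 5 = -13)
O(F) = 19/2 (O(F) = 8 - (4*(-2) + 5)/2 = 8 - (-8 + 5)/2 = 8 - 1/2*(-3) = 8 + 3/2 = 19/2)
t(c) = 291/2 (t(c) = 19/2 - 1*(-136) = 19/2 + 136 = 291/2)
-55782/t(n(q(3))) = -55782/291/2 = -55782*2/291 = -37188/97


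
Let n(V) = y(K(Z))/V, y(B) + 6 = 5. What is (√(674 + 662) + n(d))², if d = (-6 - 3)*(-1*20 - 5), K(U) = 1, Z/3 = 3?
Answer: 67635001/50625 - 4*√334/225 ≈ 1335.7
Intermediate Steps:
Z = 9 (Z = 3*3 = 9)
y(B) = -1 (y(B) = -6 + 5 = -1)
d = 225 (d = -9*(-20 - 5) = -9*(-25) = 225)
n(V) = -1/V
(√(674 + 662) + n(d))² = (√(674 + 662) - 1/225)² = (√1336 - 1*1/225)² = (2*√334 - 1/225)² = (-1/225 + 2*√334)²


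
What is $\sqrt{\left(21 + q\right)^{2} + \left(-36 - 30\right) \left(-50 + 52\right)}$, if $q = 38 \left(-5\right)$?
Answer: $\sqrt{28429} \approx 168.61$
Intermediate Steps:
$q = -190$
$\sqrt{\left(21 + q\right)^{2} + \left(-36 - 30\right) \left(-50 + 52\right)} = \sqrt{\left(21 - 190\right)^{2} + \left(-36 - 30\right) \left(-50 + 52\right)} = \sqrt{\left(-169\right)^{2} - 132} = \sqrt{28561 - 132} = \sqrt{28429}$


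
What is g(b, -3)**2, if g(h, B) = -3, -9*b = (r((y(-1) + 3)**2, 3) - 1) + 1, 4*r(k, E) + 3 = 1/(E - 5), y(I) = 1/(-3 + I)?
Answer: 9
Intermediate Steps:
r(k, E) = -3/4 + 1/(4*(-5 + E)) (r(k, E) = -3/4 + 1/(4*(E - 5)) = -3/4 + 1/(4*(-5 + E)))
b = 7/72 (b = -(((16 - 3*3)/(4*(-5 + 3)) - 1) + 1)/9 = -(((1/4)*(16 - 9)/(-2) - 1) + 1)/9 = -(((1/4)*(-1/2)*7 - 1) + 1)/9 = -((-7/8 - 1) + 1)/9 = -(-15/8 + 1)/9 = -1/9*(-7/8) = 7/72 ≈ 0.097222)
g(b, -3)**2 = (-3)**2 = 9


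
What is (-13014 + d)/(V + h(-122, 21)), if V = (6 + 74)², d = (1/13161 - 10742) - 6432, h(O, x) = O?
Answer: -397304267/82624758 ≈ -4.8085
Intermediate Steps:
d = -226027013/13161 (d = (1/13161 - 10742) - 6432 = -141375461/13161 - 6432 = -226027013/13161 ≈ -17174.)
V = 6400 (V = 80² = 6400)
(-13014 + d)/(V + h(-122, 21)) = (-13014 - 226027013/13161)/(6400 - 122) = -397304267/13161/6278 = -397304267/13161*1/6278 = -397304267/82624758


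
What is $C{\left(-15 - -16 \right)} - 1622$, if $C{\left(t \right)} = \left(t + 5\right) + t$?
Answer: $-1615$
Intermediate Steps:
$C{\left(t \right)} = 5 + 2 t$ ($C{\left(t \right)} = \left(5 + t\right) + t = 5 + 2 t$)
$C{\left(-15 - -16 \right)} - 1622 = \left(5 + 2 \left(-15 - -16\right)\right) - 1622 = \left(5 + 2 \left(-15 + 16\right)\right) - 1622 = \left(5 + 2 \cdot 1\right) - 1622 = \left(5 + 2\right) - 1622 = 7 - 1622 = -1615$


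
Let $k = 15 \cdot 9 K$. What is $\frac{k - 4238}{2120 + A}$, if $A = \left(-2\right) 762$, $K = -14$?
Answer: $- \frac{1532}{149} \approx -10.282$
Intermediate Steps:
$k = -1890$ ($k = 15 \cdot 9 \left(-14\right) = 135 \left(-14\right) = -1890$)
$A = -1524$
$\frac{k - 4238}{2120 + A} = \frac{-1890 - 4238}{2120 - 1524} = - \frac{6128}{596} = \left(-6128\right) \frac{1}{596} = - \frac{1532}{149}$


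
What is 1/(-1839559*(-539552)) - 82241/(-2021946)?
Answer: 40813648038675917/1003428854162333664 ≈ 0.040674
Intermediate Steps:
1/(-1839559*(-539552)) - 82241/(-2021946) = -1/1839559*(-1/539552) - 82241*(-1/2021946) = 1/992537737568 + 82241/2021946 = 40813648038675917/1003428854162333664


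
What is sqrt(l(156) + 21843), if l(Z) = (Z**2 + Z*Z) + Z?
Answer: sqrt(70671) ≈ 265.84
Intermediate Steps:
l(Z) = Z + 2*Z**2 (l(Z) = (Z**2 + Z**2) + Z = 2*Z**2 + Z = Z + 2*Z**2)
sqrt(l(156) + 21843) = sqrt(156*(1 + 2*156) + 21843) = sqrt(156*(1 + 312) + 21843) = sqrt(156*313 + 21843) = sqrt(48828 + 21843) = sqrt(70671)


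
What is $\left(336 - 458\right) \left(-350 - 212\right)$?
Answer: $68564$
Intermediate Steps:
$\left(336 - 458\right) \left(-350 - 212\right) = \left(-122\right) \left(-562\right) = 68564$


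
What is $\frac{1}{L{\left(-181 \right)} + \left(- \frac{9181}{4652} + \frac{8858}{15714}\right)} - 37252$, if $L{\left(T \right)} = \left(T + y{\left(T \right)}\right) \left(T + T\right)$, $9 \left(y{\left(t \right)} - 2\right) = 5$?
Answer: $- \frac{87952497570654992}{2361014109503} \approx -37252.0$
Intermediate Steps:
$y{\left(t \right)} = \frac{23}{9}$ ($y{\left(t \right)} = 2 + \frac{1}{9} \cdot 5 = 2 + \frac{5}{9} = \frac{23}{9}$)
$L{\left(T \right)} = 2 T \left(\frac{23}{9} + T\right)$ ($L{\left(T \right)} = \left(T + \frac{23}{9}\right) \left(T + T\right) = \left(\frac{23}{9} + T\right) 2 T = 2 T \left(\frac{23}{9} + T\right)$)
$\frac{1}{L{\left(-181 \right)} + \left(- \frac{9181}{4652} + \frac{8858}{15714}\right)} - 37252 = \frac{1}{\frac{2}{9} \left(-181\right) \left(23 + 9 \left(-181\right)\right) + \left(- \frac{9181}{4652} + \frac{8858}{15714}\right)} - 37252 = \frac{1}{\frac{2}{9} \left(-181\right) \left(23 - 1629\right) + \left(\left(-9181\right) \frac{1}{4652} + 8858 \cdot \frac{1}{15714}\right)} - 37252 = \frac{1}{\frac{2}{9} \left(-181\right) \left(-1606\right) + \left(- \frac{9181}{4652} + \frac{4429}{7857}\right)} - 37252 = \frac{1}{\frac{581372}{9} - \frac{51531409}{36550764}} - 37252 = \frac{1}{\frac{2361014109503}{36550764}} - 37252 = \frac{36550764}{2361014109503} - 37252 = - \frac{87952497570654992}{2361014109503}$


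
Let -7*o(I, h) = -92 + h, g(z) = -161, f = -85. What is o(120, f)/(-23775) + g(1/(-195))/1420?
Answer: -1803051/15754900 ≈ -0.11444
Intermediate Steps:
o(I, h) = 92/7 - h/7 (o(I, h) = -(-92 + h)/7 = 92/7 - h/7)
o(120, f)/(-23775) + g(1/(-195))/1420 = (92/7 - ⅐*(-85))/(-23775) - 161/1420 = (92/7 + 85/7)*(-1/23775) - 161*1/1420 = (177/7)*(-1/23775) - 161/1420 = -59/55475 - 161/1420 = -1803051/15754900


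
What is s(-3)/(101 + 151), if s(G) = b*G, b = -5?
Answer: 5/84 ≈ 0.059524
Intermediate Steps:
s(G) = -5*G
s(-3)/(101 + 151) = (-5*(-3))/(101 + 151) = 15/252 = 15*(1/252) = 5/84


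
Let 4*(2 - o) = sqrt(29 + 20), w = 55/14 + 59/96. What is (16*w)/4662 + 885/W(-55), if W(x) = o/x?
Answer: -38123035747/195804 ≈ -1.9470e+5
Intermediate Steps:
w = 3053/672 (w = 55*(1/14) + 59*(1/96) = 55/14 + 59/96 = 3053/672 ≈ 4.5432)
o = 1/4 (o = 2 - sqrt(29 + 20)/4 = 2 - sqrt(49)/4 = 2 - 1/4*7 = 2 - 7/4 = 1/4 ≈ 0.25000)
W(x) = 1/(4*x)
(16*w)/4662 + 885/W(-55) = (16*(3053/672))/4662 + 885/(((1/4)/(-55))) = (3053/42)*(1/4662) + 885/(((1/4)*(-1/55))) = 3053/195804 + 885/(-1/220) = 3053/195804 + 885*(-220) = 3053/195804 - 194700 = -38123035747/195804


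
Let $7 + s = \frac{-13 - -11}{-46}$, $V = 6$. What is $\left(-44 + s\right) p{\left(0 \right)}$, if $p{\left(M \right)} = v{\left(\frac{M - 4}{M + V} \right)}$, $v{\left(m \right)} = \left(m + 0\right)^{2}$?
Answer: $- \frac{4688}{207} \approx -22.647$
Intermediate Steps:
$v{\left(m \right)} = m^{2}$
$p{\left(M \right)} = \frac{\left(-4 + M\right)^{2}}{\left(6 + M\right)^{2}}$ ($p{\left(M \right)} = \left(\frac{M - 4}{M + 6}\right)^{2} = \left(\frac{-4 + M}{6 + M}\right)^{2} = \frac{\left(-4 + M\right)^{2}}{\left(6 + M\right)^{2}}$)
$s = - \frac{160}{23}$ ($s = -7 + \frac{-13 - -11}{-46} = -7 + \left(-13 + 11\right) \left(- \frac{1}{46}\right) = -7 - - \frac{1}{23} = -7 + \frac{1}{23} = - \frac{160}{23} \approx -6.9565$)
$\left(-44 + s\right) p{\left(0 \right)} = \left(-44 - \frac{160}{23}\right) \frac{\left(-4 + 0\right)^{2}}{\left(6 + 0\right)^{2}} = - \frac{1172 \frac{\left(-4\right)^{2}}{36}}{23} = - \frac{1172 \cdot 16 \cdot \frac{1}{36}}{23} = \left(- \frac{1172}{23}\right) \frac{4}{9} = - \frac{4688}{207}$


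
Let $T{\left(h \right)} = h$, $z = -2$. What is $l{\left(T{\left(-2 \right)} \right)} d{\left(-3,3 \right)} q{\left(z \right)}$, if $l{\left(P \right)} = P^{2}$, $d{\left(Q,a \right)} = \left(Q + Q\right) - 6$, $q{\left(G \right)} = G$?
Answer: $96$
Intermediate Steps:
$d{\left(Q,a \right)} = -6 + 2 Q$ ($d{\left(Q,a \right)} = 2 Q - 6 = -6 + 2 Q$)
$l{\left(T{\left(-2 \right)} \right)} d{\left(-3,3 \right)} q{\left(z \right)} = \left(-2\right)^{2} \left(-6 + 2 \left(-3\right)\right) \left(-2\right) = 4 \left(-6 - 6\right) \left(-2\right) = 4 \left(-12\right) \left(-2\right) = \left(-48\right) \left(-2\right) = 96$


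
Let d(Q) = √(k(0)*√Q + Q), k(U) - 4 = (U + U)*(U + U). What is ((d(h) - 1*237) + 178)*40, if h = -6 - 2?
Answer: -2360 + 80*√(-2 + 2*I*√2) ≈ -2291.6 + 132.23*I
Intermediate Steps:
h = -8
k(U) = 4 + 4*U² (k(U) = 4 + (U + U)*(U + U) = 4 + (2*U)*(2*U) = 4 + 4*U²)
d(Q) = √(Q + 4*√Q) (d(Q) = √((4 + 4*0²)*√Q + Q) = √((4 + 4*0)*√Q + Q) = √((4 + 0)*√Q + Q) = √(4*√Q + Q) = √(Q + 4*√Q))
((d(h) - 1*237) + 178)*40 = ((√(-8 + 4*√(-8)) - 1*237) + 178)*40 = ((√(-8 + 4*(2*I*√2)) - 237) + 178)*40 = ((√(-8 + 8*I*√2) - 237) + 178)*40 = ((-237 + √(-8 + 8*I*√2)) + 178)*40 = (-59 + √(-8 + 8*I*√2))*40 = -2360 + 40*√(-8 + 8*I*√2)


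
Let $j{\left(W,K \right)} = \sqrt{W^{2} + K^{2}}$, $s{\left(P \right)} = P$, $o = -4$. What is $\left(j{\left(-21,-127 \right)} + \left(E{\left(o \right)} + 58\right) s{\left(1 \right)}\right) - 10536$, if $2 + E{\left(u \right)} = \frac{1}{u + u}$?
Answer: $- \frac{83841}{8} + \sqrt{16570} \approx -10351.0$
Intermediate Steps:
$E{\left(u \right)} = -2 + \frac{1}{2 u}$ ($E{\left(u \right)} = -2 + \frac{1}{u + u} = -2 + \frac{1}{2 u}$)
$j{\left(W,K \right)} = \sqrt{K^{2} + W^{2}}$
$\left(j{\left(-21,-127 \right)} + \left(E{\left(o \right)} + 58\right) s{\left(1 \right)}\right) - 10536 = \left(\sqrt{\left(-127\right)^{2} + \left(-21\right)^{2}} + \left(\left(-2 + \frac{1}{2 \left(-4\right)}\right) + 58\right) 1\right) - 10536 = \left(\sqrt{16129 + 441} + \left(\left(-2 + \frac{1}{2} \left(- \frac{1}{4}\right)\right) + 58\right) 1\right) - 10536 = \left(\sqrt{16570} + \left(\left(-2 - \frac{1}{8}\right) + 58\right) 1\right) - 10536 = \left(\sqrt{16570} + \left(- \frac{17}{8} + 58\right) 1\right) - 10536 = \left(\sqrt{16570} + \frac{447}{8} \cdot 1\right) - 10536 = \left(\sqrt{16570} + \frac{447}{8}\right) - 10536 = \left(\frac{447}{8} + \sqrt{16570}\right) - 10536 = - \frac{83841}{8} + \sqrt{16570}$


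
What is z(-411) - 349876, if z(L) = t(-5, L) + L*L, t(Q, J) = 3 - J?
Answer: -180541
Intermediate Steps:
z(L) = 3 + L² - L (z(L) = (3 - L) + L*L = (3 - L) + L² = 3 + L² - L)
z(-411) - 349876 = (3 + (-411)² - 1*(-411)) - 349876 = (3 + 168921 + 411) - 349876 = 169335 - 349876 = -180541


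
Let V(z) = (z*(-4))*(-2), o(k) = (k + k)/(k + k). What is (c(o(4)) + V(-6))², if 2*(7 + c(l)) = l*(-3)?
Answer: 12769/4 ≈ 3192.3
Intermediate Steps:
o(k) = 1 (o(k) = (2*k)/((2*k)) = (2*k)*(1/(2*k)) = 1)
V(z) = 8*z (V(z) = -4*z*(-2) = 8*z)
c(l) = -7 - 3*l/2 (c(l) = -7 + (l*(-3))/2 = -7 + (-3*l)/2 = -7 - 3*l/2)
(c(o(4)) + V(-6))² = ((-7 - 3/2*1) + 8*(-6))² = ((-7 - 3/2) - 48)² = (-17/2 - 48)² = (-113/2)² = 12769/4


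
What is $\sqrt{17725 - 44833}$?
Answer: $6 i \sqrt{753} \approx 164.65 i$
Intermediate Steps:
$\sqrt{17725 - 44833} = \sqrt{-27108} = 6 i \sqrt{753}$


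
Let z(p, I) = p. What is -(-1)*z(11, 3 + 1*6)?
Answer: 11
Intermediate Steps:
-(-1)*z(11, 3 + 1*6) = -(-1)*11 = -1*(-11) = 11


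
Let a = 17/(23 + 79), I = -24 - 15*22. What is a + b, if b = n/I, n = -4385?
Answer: 2222/177 ≈ 12.554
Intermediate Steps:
I = -354 (I = -24 - 330 = -354)
b = 4385/354 (b = -4385/(-354) = -4385*(-1/354) = 4385/354 ≈ 12.387)
a = ⅙ (a = 17/102 = 17*(1/102) = ⅙ ≈ 0.16667)
a + b = ⅙ + 4385/354 = 2222/177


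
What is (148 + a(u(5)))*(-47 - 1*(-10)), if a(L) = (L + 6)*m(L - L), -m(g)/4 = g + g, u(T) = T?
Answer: -5476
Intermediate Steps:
m(g) = -8*g (m(g) = -4*(g + g) = -8*g)
a(L) = 0 (a(L) = (L + 6)*(-8*(L - L)) = (6 + L)*(-8*0) = (6 + L)*0 = 0)
(148 + a(u(5)))*(-47 - 1*(-10)) = (148 + 0)*(-47 - 1*(-10)) = 148*(-47 + 10) = 148*(-37) = -5476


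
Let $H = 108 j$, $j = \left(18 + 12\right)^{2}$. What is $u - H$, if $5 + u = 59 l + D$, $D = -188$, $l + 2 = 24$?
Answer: $-96095$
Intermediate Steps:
$l = 22$ ($l = -2 + 24 = 22$)
$j = 900$ ($j = 30^{2} = 900$)
$H = 97200$ ($H = 108 \cdot 900 = 97200$)
$u = 1105$ ($u = -5 + \left(59 \cdot 22 - 188\right) = -5 + \left(1298 - 188\right) = -5 + 1110 = 1105$)
$u - H = 1105 - 97200 = -96095$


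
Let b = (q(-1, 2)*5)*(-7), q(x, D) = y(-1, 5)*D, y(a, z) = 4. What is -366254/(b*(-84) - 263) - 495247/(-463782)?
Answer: -158344053149/10786177974 ≈ -14.680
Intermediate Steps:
q(x, D) = 4*D
b = -280 (b = ((4*2)*5)*(-7) = (8*5)*(-7) = 40*(-7) = -280)
-366254/(b*(-84) - 263) - 495247/(-463782) = -366254/(-280*(-84) - 263) - 495247/(-463782) = -366254/(23520 - 263) - 495247*(-1/463782) = -366254/23257 + 495247/463782 = -158344053149/10786177974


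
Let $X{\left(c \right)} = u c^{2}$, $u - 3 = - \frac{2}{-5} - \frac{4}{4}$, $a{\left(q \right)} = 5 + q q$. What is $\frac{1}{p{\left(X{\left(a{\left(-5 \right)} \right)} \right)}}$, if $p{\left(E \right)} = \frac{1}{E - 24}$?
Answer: $2136$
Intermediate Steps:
$a{\left(q \right)} = 5 + q^{2}$
$u = \frac{12}{5}$ ($u = 3 - \left(1 - \frac{2}{5}\right) = 3 - \frac{3}{5} = \frac{12}{5} \approx 2.4$)
$X{\left(c \right)} = \frac{12 c^{2}}{5}$
$p{\left(E \right)} = \frac{1}{-24 + E}$
$\frac{1}{p{\left(X{\left(a{\left(-5 \right)} \right)} \right)}} = \frac{1}{\frac{1}{-24 + \frac{12 \left(5 + \left(-5\right)^{2}\right)^{2}}{5}}} = \frac{1}{\frac{1}{-24 + \frac{12 \left(5 + 25\right)^{2}}{5}}} = \frac{1}{\frac{1}{-24 + \frac{12 \cdot 30^{2}}{5}}} = \frac{1}{\frac{1}{-24 + \frac{12}{5} \cdot 900}} = \frac{1}{\frac{1}{-24 + 2160}} = \frac{1}{\frac{1}{2136}} = 2136$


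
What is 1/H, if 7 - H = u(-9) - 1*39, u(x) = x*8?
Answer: 1/118 ≈ 0.0084746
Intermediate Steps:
u(x) = 8*x
H = 118 (H = 7 - (8*(-9) - 1*39) = 7 - (-72 - 39) = 7 - 1*(-111) = 7 + 111 = 118)
1/H = 1/118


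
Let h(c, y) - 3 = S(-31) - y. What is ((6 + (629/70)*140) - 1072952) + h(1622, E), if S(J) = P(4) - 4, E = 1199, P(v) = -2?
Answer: -1072890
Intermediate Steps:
S(J) = -6 (S(J) = -2 - 4 = -6)
h(c, y) = -3 - y (h(c, y) = 3 + (-6 - y) = -3 - y)
((6 + (629/70)*140) - 1072952) + h(1622, E) = ((6 + (629/70)*140) - 1072952) + (-3 - 1*1199) = ((6 + (629*(1/70))*140) - 1072952) + (-3 - 1199) = ((6 + (629/70)*140) - 1072952) - 1202 = ((6 + 1258) - 1072952) - 1202 = (1264 - 1072952) - 1202 = -1071688 - 1202 = -1072890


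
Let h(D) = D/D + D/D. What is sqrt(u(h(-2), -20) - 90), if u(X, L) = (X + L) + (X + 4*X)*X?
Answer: 2*I*sqrt(22) ≈ 9.3808*I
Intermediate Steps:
h(D) = 2 (h(D) = 1 + 1 = 2)
u(X, L) = L + X + 5*X**2 (u(X, L) = (L + X) + (5*X)*X = (L + X) + 5*X**2 = L + X + 5*X**2)
sqrt(u(h(-2), -20) - 90) = sqrt((-20 + 2 + 5*2**2) - 90) = sqrt((-20 + 2 + 5*4) - 90) = sqrt((-20 + 2 + 20) - 90) = sqrt(2 - 90) = sqrt(-88) = 2*I*sqrt(22)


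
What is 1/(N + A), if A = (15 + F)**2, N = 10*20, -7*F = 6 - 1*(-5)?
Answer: 49/18636 ≈ 0.0026293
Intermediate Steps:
F = -11/7 (F = -(6 - 1*(-5))/7 = -(6 + 5)/7 = -1/7*11 = -11/7 ≈ -1.5714)
N = 200
A = 8836/49 (A = (15 - 11/7)**2 = (94/7)**2 = 8836/49 ≈ 180.33)
1/(N + A) = 1/(200 + 8836/49) = 1/(18636/49) = 49/18636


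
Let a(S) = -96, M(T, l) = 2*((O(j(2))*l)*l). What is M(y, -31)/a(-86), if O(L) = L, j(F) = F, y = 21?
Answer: -961/24 ≈ -40.042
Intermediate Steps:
M(T, l) = 4*l**2 (M(T, l) = 2*((2*l)*l) = 2*(2*l**2) = 4*l**2)
M(y, -31)/a(-86) = (4*(-31)**2)/(-96) = (4*961)*(-1/96) = 3844*(-1/96) = -961/24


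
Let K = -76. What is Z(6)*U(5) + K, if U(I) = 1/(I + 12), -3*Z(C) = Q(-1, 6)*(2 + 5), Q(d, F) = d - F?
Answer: -3827/51 ≈ -75.039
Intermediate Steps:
Z(C) = 49/3 (Z(C) = -(-1 - 1*6)*(2 + 5)/3 = -(-1 - 6)*7/3 = -(-7)*7/3 = -⅓*(-49) = 49/3)
U(I) = 1/(12 + I)
Z(6)*U(5) + K = 49/(3*(12 + 5)) - 76 = (49/3)/17 - 76 = (49/3)*(1/17) - 76 = 49/51 - 76 = -3827/51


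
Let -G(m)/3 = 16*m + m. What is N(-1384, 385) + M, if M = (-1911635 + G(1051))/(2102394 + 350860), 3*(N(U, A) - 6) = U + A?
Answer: -402089647/1226627 ≈ -327.80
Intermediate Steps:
G(m) = -51*m (G(m) = -3*(16*m + m) = -51*m)
N(U, A) = 6 + A/3 + U/3 (N(U, A) = 6 + (U + A)/3 = 6 + (A + U)/3 = 6 + (A/3 + U/3) = 6 + A/3 + U/3)
M = -982618/1226627 (M = (-1911635 - 51*1051)/(2102394 + 350860) = (-1911635 - 53601)/2453254 = -1965236*1/2453254 = -982618/1226627 ≈ -0.80107)
N(-1384, 385) + M = (6 + (⅓)*385 + (⅓)*(-1384)) - 982618/1226627 = (6 + 385/3 - 1384/3) - 982618/1226627 = -327 - 982618/1226627 = -402089647/1226627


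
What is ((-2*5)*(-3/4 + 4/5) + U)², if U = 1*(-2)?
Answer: 25/4 ≈ 6.2500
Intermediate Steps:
U = -2
((-2*5)*(-3/4 + 4/5) + U)² = ((-2*5)*(-3/4 + 4/5) - 2)² = (-10*(-3*¼ + 4*(⅕)) - 2)² = (-10*(-¾ + ⅘) - 2)² = (-10*1/20 - 2)² = (-½ - 2)² = (-5/2)² = 25/4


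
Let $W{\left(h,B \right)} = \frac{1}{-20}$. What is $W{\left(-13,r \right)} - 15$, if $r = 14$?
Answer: $- \frac{301}{20} \approx -15.05$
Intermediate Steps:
$W{\left(h,B \right)} = - \frac{1}{20}$
$W{\left(-13,r \right)} - 15 = - \frac{1}{20} - 15 = - \frac{301}{20}$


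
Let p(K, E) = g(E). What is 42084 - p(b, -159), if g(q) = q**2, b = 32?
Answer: 16803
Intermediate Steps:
p(K, E) = E**2
42084 - p(b, -159) = 42084 - 1*(-159)**2 = 42084 - 1*25281 = 42084 - 25281 = 16803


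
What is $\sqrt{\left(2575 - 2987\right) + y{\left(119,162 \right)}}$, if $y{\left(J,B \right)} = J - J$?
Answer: $2 i \sqrt{103} \approx 20.298 i$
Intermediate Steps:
$y{\left(J,B \right)} = 0$
$\sqrt{\left(2575 - 2987\right) + y{\left(119,162 \right)}} = \sqrt{\left(2575 - 2987\right) + 0} = \sqrt{-412 + 0} = \sqrt{-412} = 2 i \sqrt{103}$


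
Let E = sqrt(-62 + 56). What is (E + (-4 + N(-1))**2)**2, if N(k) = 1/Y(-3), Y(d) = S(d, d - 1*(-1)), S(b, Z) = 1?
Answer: (9 + I*sqrt(6))**2 ≈ 75.0 + 44.091*I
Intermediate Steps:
E = I*sqrt(6) (E = sqrt(-6) = I*sqrt(6) ≈ 2.4495*I)
Y(d) = 1
N(k) = 1 (N(k) = 1/1 = 1)
(E + (-4 + N(-1))**2)**2 = (I*sqrt(6) + (-4 + 1)**2)**2 = (I*sqrt(6) + (-3)**2)**2 = (I*sqrt(6) + 9)**2 = (9 + I*sqrt(6))**2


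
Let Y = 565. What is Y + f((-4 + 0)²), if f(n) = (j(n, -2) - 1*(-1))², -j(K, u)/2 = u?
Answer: 590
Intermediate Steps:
j(K, u) = -2*u
f(n) = 25 (f(n) = (-2*(-2) - 1*(-1))² = (4 + 1)² = 5² = 25)
Y + f((-4 + 0)²) = 565 + 25 = 590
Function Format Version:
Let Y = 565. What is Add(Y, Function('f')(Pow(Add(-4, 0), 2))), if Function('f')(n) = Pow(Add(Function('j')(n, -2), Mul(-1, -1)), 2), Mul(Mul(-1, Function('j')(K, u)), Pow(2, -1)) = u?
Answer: 590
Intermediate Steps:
Function('j')(K, u) = Mul(-2, u)
Function('f')(n) = 25 (Function('f')(n) = Pow(Add(Mul(-2, -2), Mul(-1, -1)), 2) = Pow(Add(4, 1), 2) = Pow(5, 2) = 25)
Add(Y, Function('f')(Pow(Add(-4, 0), 2))) = Add(565, 25) = 590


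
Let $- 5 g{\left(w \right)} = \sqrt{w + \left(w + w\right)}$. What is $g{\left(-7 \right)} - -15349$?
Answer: $15349 - \frac{i \sqrt{21}}{5} \approx 15349.0 - 0.91652 i$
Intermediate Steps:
$g{\left(w \right)} = - \frac{\sqrt{3} \sqrt{w}}{5}$ ($g{\left(w \right)} = - \frac{\sqrt{w + \left(w + w\right)}}{5} = - \frac{\sqrt{w + 2 w}}{5} = - \frac{\sqrt{3 w}}{5} = - \frac{\sqrt{3} \sqrt{w}}{5}$)
$g{\left(-7 \right)} - -15349 = - \frac{\sqrt{3} \sqrt{-7}}{5} - -15349 = - \frac{\sqrt{3} i \sqrt{7}}{5} + 15349 = - \frac{i \sqrt{21}}{5} + 15349 = 15349 - \frac{i \sqrt{21}}{5}$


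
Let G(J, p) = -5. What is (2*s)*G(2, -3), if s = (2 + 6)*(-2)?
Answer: 160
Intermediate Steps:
s = -16 (s = 8*(-2) = -16)
(2*s)*G(2, -3) = (2*(-16))*(-5) = -32*(-5) = 160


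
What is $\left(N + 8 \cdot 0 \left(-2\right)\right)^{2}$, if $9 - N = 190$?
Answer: $32761$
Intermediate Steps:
$N = -181$ ($N = 9 - 190 = -181$)
$\left(N + 8 \cdot 0 \left(-2\right)\right)^{2} = \left(-181 + 8 \cdot 0 \left(-2\right)\right)^{2} = \left(-181 + 0 \left(-2\right)\right)^{2} = \left(-181 + 0\right)^{2} = \left(-181\right)^{2} = 32761$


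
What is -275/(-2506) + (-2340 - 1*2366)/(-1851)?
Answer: 12302261/4638606 ≈ 2.6521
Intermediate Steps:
-275/(-2506) + (-2340 - 1*2366)/(-1851) = -275*(-1/2506) + (-2340 - 2366)*(-1/1851) = 275/2506 - 4706*(-1/1851) = 275/2506 + 4706/1851 = 12302261/4638606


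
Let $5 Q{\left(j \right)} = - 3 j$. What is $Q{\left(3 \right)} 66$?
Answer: $- \frac{594}{5} \approx -118.8$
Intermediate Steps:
$Q{\left(j \right)} = - \frac{3 j}{5}$ ($Q{\left(j \right)} = \frac{\left(-3\right) j}{5} = - \frac{3 j}{5}$)
$Q{\left(3 \right)} 66 = \left(- \frac{3}{5}\right) 3 \cdot 66 = \left(- \frac{9}{5}\right) 66 = - \frac{594}{5}$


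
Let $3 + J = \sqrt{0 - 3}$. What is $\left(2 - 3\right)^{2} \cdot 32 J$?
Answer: $-96 + 32 i \sqrt{3} \approx -96.0 + 55.426 i$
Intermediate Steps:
$J = -3 + i \sqrt{3}$ ($J = -3 + \sqrt{0 - 3} = -3 + \sqrt{-3} = -3 + i \sqrt{3} \approx -3.0 + 1.732 i$)
$\left(2 - 3\right)^{2} \cdot 32 J = \left(2 - 3\right)^{2} \cdot 32 \left(-3 + i \sqrt{3}\right) = \left(-1\right)^{2} \cdot 32 \left(-3 + i \sqrt{3}\right) = 1 \cdot 32 \left(-3 + i \sqrt{3}\right) = 32 \left(-3 + i \sqrt{3}\right) = -96 + 32 i \sqrt{3}$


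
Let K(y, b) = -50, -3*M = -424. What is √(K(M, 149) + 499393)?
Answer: √499343 ≈ 706.64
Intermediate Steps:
M = 424/3 (M = -⅓*(-424) = 424/3 ≈ 141.33)
√(K(M, 149) + 499393) = √(-50 + 499393) = √499343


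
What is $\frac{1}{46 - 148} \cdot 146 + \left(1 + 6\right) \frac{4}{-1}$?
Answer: $- \frac{1501}{51} \approx -29.431$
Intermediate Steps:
$\frac{1}{46 - 148} \cdot 146 + \left(1 + 6\right) \frac{4}{-1} = \frac{1}{-102} \cdot 146 + 7 \cdot 4 \left(-1\right) = \left(- \frac{1}{102}\right) 146 + 7 \left(-4\right) = - \frac{73}{51} - 28 = - \frac{1501}{51}$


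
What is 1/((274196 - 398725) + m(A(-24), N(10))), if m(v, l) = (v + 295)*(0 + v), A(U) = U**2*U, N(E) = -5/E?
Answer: 1/186900367 ≈ 5.3504e-9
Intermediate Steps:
A(U) = U**3
m(v, l) = v*(295 + v) (m(v, l) = (295 + v)*v = v*(295 + v))
1/((274196 - 398725) + m(A(-24), N(10))) = 1/((274196 - 398725) + (-24)**3*(295 + (-24)**3)) = 1/(-124529 - 13824*(295 - 13824)) = 1/(-124529 - 13824*(-13529)) = 1/(-124529 + 187024896) = 1/186900367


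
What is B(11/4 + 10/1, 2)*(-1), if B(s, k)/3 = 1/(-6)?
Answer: 1/2 ≈ 0.50000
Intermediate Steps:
B(s, k) = -1/2 (B(s, k) = 3/(-6) = 3*(-1/6) = -1/2)
B(11/4 + 10/1, 2)*(-1) = -1/2*(-1) = 1/2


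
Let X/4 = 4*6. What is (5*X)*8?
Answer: 3840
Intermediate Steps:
X = 96 (X = 4*(4*6) = 4*24 = 96)
(5*X)*8 = (5*96)*8 = 480*8 = 3840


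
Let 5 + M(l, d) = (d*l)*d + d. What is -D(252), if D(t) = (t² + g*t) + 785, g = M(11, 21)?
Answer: -1290773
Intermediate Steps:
M(l, d) = -5 + d + l*d² (M(l, d) = -5 + ((d*l)*d + d) = -5 + (l*d² + d) = -5 + (d + l*d²) = -5 + d + l*d²)
g = 4867 (g = -5 + 21 + 11*21² = -5 + 21 + 11*441 = -5 + 21 + 4851 = 4867)
D(t) = 785 + t² + 4867*t (D(t) = (t² + 4867*t) + 785 = 785 + t² + 4867*t)
-D(252) = -(785 + 252² + 4867*252) = -(785 + 63504 + 1226484) = -1*1290773 = -1290773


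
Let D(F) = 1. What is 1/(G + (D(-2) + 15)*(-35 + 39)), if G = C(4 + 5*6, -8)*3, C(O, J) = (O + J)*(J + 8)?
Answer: 1/64 ≈ 0.015625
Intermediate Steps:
C(O, J) = (8 + J)*(J + O) (C(O, J) = (J + O)*(8 + J) = (8 + J)*(J + O))
G = 0 (G = ((-8)² + 8*(-8) + 8*(4 + 5*6) - 8*(4 + 5*6))*3 = (64 - 64 + 8*(4 + 30) - 8*(4 + 30))*3 = (64 - 64 + 8*34 - 8*34)*3 = (64 - 64 + 272 - 272)*3 = 0*3 = 0)
1/(G + (D(-2) + 15)*(-35 + 39)) = 1/(0 + (1 + 15)*(-35 + 39)) = 1/(0 + 16*4) = 1/(0 + 64) = 1/64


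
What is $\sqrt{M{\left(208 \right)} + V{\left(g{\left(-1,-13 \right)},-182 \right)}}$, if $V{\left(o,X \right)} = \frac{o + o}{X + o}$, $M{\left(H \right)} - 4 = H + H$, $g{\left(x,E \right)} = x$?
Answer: $\frac{\sqrt{14065746}}{183} \approx 20.494$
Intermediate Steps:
$M{\left(H \right)} = 4 + 2 H$ ($M{\left(H \right)} = 4 + \left(H + H\right) = 4 + 2 H$)
$V{\left(o,X \right)} = \frac{2 o}{X + o}$
$\sqrt{M{\left(208 \right)} + V{\left(g{\left(-1,-13 \right)},-182 \right)}} = \sqrt{\left(4 + 2 \cdot 208\right) + 2 \left(-1\right) \frac{1}{-182 - 1}} = \sqrt{\left(4 + 416\right) + 2 \left(-1\right) \frac{1}{-183}} = \sqrt{420 + 2 \left(-1\right) \left(- \frac{1}{183}\right)} = \sqrt{420 + \frac{2}{183}} = \sqrt{\frac{76862}{183}} = \frac{\sqrt{14065746}}{183}$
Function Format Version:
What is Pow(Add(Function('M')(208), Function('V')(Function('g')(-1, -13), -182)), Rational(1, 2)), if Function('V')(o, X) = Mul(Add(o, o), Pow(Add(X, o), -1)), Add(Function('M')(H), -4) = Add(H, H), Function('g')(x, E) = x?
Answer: Mul(Rational(1, 183), Pow(14065746, Rational(1, 2))) ≈ 20.494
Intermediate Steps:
Function('M')(H) = Add(4, Mul(2, H)) (Function('M')(H) = Add(4, Add(H, H)) = Add(4, Mul(2, H)))
Function('V')(o, X) = Mul(2, o, Pow(Add(X, o), -1)) (Function('V')(o, X) = Mul(Mul(2, o), Pow(Add(X, o), -1)) = Mul(2, o, Pow(Add(X, o), -1)))
Pow(Add(Function('M')(208), Function('V')(Function('g')(-1, -13), -182)), Rational(1, 2)) = Pow(Add(Add(4, Mul(2, 208)), Mul(2, -1, Pow(Add(-182, -1), -1))), Rational(1, 2)) = Pow(Add(Add(4, 416), Mul(2, -1, Pow(-183, -1))), Rational(1, 2)) = Pow(Add(420, Mul(2, -1, Rational(-1, 183))), Rational(1, 2)) = Pow(Add(420, Rational(2, 183)), Rational(1, 2)) = Pow(Rational(76862, 183), Rational(1, 2)) = Mul(Rational(1, 183), Pow(14065746, Rational(1, 2)))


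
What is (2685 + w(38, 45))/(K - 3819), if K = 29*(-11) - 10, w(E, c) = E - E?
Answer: -2685/4148 ≈ -0.64730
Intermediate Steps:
w(E, c) = 0
K = -329 (K = -319 - 10 = -329)
(2685 + w(38, 45))/(K - 3819) = (2685 + 0)/(-329 - 3819) = 2685/(-4148) = 2685*(-1/4148) = -2685/4148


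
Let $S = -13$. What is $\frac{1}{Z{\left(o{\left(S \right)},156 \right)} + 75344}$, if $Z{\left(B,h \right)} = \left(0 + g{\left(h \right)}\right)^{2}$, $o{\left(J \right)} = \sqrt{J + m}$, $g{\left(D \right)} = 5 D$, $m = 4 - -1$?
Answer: $\frac{1}{683744} \approx 1.4625 \cdot 10^{-6}$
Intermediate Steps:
$m = 5$ ($m = 4 + 1 = 5$)
$o{\left(J \right)} = \sqrt{5 + J}$ ($o{\left(J \right)} = \sqrt{J + 5} = \sqrt{5 + J}$)
$Z{\left(B,h \right)} = 25 h^{2}$ ($Z{\left(B,h \right)} = \left(0 + 5 h\right)^{2} = \left(5 h\right)^{2} = 25 h^{2}$)
$\frac{1}{Z{\left(o{\left(S \right)},156 \right)} + 75344} = \frac{1}{25 \cdot 156^{2} + 75344} = \frac{1}{25 \cdot 24336 + 75344} = \frac{1}{608400 + 75344} = \frac{1}{683744}$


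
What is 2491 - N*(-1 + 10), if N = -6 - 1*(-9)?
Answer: 2464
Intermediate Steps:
N = 3 (N = -6 + 9 = 3)
2491 - N*(-1 + 10) = 2491 - 3*(-1 + 10) = 2491 - 3*9 = 2491 - 1*27 = 2491 - 27 = 2464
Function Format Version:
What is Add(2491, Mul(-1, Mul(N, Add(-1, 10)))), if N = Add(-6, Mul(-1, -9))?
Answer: 2464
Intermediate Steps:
N = 3 (N = Add(-6, 9) = 3)
Add(2491, Mul(-1, Mul(N, Add(-1, 10)))) = Add(2491, Mul(-1, Mul(3, Add(-1, 10)))) = Add(2491, Mul(-1, Mul(3, 9))) = Add(2491, Mul(-1, 27)) = Add(2491, -27) = 2464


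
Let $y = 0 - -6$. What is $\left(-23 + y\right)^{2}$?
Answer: $289$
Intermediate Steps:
$y = 6$ ($y = 0 + 6 = 6$)
$\left(-23 + y\right)^{2} = \left(-23 + 6\right)^{2} = \left(-17\right)^{2} = 289$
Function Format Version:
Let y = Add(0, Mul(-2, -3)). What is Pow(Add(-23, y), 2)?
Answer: 289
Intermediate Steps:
y = 6 (y = Add(0, 6) = 6)
Pow(Add(-23, y), 2) = Pow(Add(-23, 6), 2) = Pow(-17, 2) = 289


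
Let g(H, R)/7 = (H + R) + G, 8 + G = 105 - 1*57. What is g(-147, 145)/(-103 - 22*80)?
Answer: -266/1863 ≈ -0.14278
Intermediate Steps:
G = 40 (G = -8 + (105 - 1*57) = -8 + (105 - 57) = -8 + 48 = 40)
g(H, R) = 280 + 7*H + 7*R (g(H, R) = 7*((H + R) + 40) = 7*(40 + H + R) = 280 + 7*H + 7*R)
g(-147, 145)/(-103 - 22*80) = (280 + 7*(-147) + 7*145)/(-103 - 22*80) = (280 - 1029 + 1015)/(-103 - 1760) = 266/(-1863) = 266*(-1/1863) = -266/1863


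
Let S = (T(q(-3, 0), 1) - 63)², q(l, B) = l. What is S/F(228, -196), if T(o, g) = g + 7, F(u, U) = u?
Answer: 3025/228 ≈ 13.268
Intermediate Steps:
T(o, g) = 7 + g
S = 3025 (S = ((7 + 1) - 63)² = (8 - 63)² = (-55)² = 3025)
S/F(228, -196) = 3025/228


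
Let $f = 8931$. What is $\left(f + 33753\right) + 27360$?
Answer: $70044$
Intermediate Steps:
$\left(f + 33753\right) + 27360 = \left(8931 + 33753\right) + 27360 = 42684 + 27360 = 70044$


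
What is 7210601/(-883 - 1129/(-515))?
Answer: -3713459515/453616 ≈ -8186.4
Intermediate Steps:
7210601/(-883 - 1129/(-515)) = 7210601/(-883 - 1129*(-1/515)) = 7210601/(-883 + 1129/515) = 7210601/(-453616/515) = 7210601*(-515/453616) = -3713459515/453616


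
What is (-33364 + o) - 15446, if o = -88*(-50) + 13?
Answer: -44397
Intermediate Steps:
o = 4413 (o = 4400 + 13 = 4413)
(-33364 + o) - 15446 = (-33364 + 4413) - 15446 = -28951 - 15446 = -44397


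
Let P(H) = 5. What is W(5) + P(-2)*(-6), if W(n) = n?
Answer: -25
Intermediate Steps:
W(5) + P(-2)*(-6) = 5 + 5*(-6) = 5 - 30 = -25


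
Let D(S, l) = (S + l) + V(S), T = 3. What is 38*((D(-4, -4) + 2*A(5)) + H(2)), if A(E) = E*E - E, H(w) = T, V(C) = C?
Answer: 1178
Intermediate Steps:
D(S, l) = l + 2*S (D(S, l) = (S + l) + S = l + 2*S)
H(w) = 3
A(E) = E**2 - E
38*((D(-4, -4) + 2*A(5)) + H(2)) = 38*(((-4 + 2*(-4)) + 2*(5*(-1 + 5))) + 3) = 38*(((-4 - 8) + 2*(5*4)) + 3) = 38*((-12 + 2*20) + 3) = 38*((-12 + 40) + 3) = 38*(28 + 3) = 38*31 = 1178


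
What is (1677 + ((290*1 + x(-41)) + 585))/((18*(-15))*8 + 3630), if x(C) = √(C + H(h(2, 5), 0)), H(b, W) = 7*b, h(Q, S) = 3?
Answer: 1276/735 + I*√5/735 ≈ 1.7361 + 0.0030423*I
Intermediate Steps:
x(C) = √(21 + C) (x(C) = √(C + 7*3) = √(C + 21) = √(21 + C))
(1677 + ((290*1 + x(-41)) + 585))/((18*(-15))*8 + 3630) = (1677 + ((290*1 + √(21 - 41)) + 585))/((18*(-15))*8 + 3630) = (1677 + ((290 + √(-20)) + 585))/(-270*8 + 3630) = (1677 + ((290 + 2*I*√5) + 585))/(-2160 + 3630) = (1677 + (875 + 2*I*√5))/1470 = (2552 + 2*I*√5)*(1/1470) = 1276/735 + I*√5/735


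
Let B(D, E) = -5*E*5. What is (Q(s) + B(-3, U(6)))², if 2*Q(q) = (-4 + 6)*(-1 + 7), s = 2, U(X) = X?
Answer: 20736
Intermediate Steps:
B(D, E) = -25*E
Q(q) = 6 (Q(q) = ((-4 + 6)*(-1 + 7))/2 = (2*6)/2 = (½)*12 = 6)
(Q(s) + B(-3, U(6)))² = (6 - 25*6)² = (6 - 150)² = (-144)² = 20736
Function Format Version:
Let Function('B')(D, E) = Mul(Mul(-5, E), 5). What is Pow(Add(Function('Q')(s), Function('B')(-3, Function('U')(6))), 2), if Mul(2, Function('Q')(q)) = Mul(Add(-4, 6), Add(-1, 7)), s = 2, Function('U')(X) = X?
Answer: 20736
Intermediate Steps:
Function('B')(D, E) = Mul(-25, E)
Function('Q')(q) = 6 (Function('Q')(q) = Mul(Rational(1, 2), Mul(Add(-4, 6), Add(-1, 7))) = Mul(Rational(1, 2), Mul(2, 6)) = Mul(Rational(1, 2), 12) = 6)
Pow(Add(Function('Q')(s), Function('B')(-3, Function('U')(6))), 2) = Pow(Add(6, Mul(-25, 6)), 2) = Pow(Add(6, -150), 2) = Pow(-144, 2) = 20736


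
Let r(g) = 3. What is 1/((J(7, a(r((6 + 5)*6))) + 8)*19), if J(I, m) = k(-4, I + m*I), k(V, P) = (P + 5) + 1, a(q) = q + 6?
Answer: 1/1596 ≈ 0.00062657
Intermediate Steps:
a(q) = 6 + q
k(V, P) = 6 + P (k(V, P) = (5 + P) + 1 = 6 + P)
J(I, m) = 6 + I + I*m (J(I, m) = 6 + (I + m*I) = 6 + (I + I*m) = 6 + I + I*m)
1/((J(7, a(r((6 + 5)*6))) + 8)*19) = 1/(((6 + 7*(1 + (6 + 3))) + 8)*19) = 1/(((6 + 7*(1 + 9)) + 8)*19) = 1/(((6 + 7*10) + 8)*19) = 1/(((6 + 70) + 8)*19) = 1/((76 + 8)*19) = 1/(84*19) = 1/1596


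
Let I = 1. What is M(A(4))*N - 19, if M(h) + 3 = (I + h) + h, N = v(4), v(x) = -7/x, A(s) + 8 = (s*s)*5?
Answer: -535/2 ≈ -267.50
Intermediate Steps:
A(s) = -8 + 5*s² (A(s) = -8 + (s*s)*5 = -8 + s²*5 = -8 + 5*s²)
N = -7/4 ≈ -1.7500
M(h) = -2 + 2*h (M(h) = -3 + ((1 + h) + h) = -3 + (1 + 2*h) = -2 + 2*h)
M(A(4))*N - 19 = (-2 + 2*(-8 + 5*4²))*(-7/4) - 19 = (-2 + 2*(-8 + 5*16))*(-7/4) - 19 = (-2 + 2*(-8 + 80))*(-7/4) - 19 = (-2 + 2*72)*(-7/4) - 19 = (-2 + 144)*(-7/4) - 19 = 142*(-7/4) - 19 = -497/2 - 19 = -535/2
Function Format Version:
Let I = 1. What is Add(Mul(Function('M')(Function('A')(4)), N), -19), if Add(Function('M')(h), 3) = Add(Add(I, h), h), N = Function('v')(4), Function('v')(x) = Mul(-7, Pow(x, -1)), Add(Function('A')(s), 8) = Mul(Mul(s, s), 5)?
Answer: Rational(-535, 2) ≈ -267.50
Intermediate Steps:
Function('A')(s) = Add(-8, Mul(5, Pow(s, 2))) (Function('A')(s) = Add(-8, Mul(Mul(s, s), 5)) = Add(-8, Mul(Pow(s, 2), 5)) = Add(-8, Mul(5, Pow(s, 2))))
N = Rational(-7, 4) (N = Mul(-7, Pow(4, -1)) = Mul(-7, Rational(1, 4)) = Rational(-7, 4) ≈ -1.7500)
Function('M')(h) = Add(-2, Mul(2, h)) (Function('M')(h) = Add(-3, Add(Add(1, h), h)) = Add(-3, Add(1, Mul(2, h))) = Add(-2, Mul(2, h)))
Add(Mul(Function('M')(Function('A')(4)), N), -19) = Add(Mul(Add(-2, Mul(2, Add(-8, Mul(5, Pow(4, 2))))), Rational(-7, 4)), -19) = Add(Mul(Add(-2, Mul(2, Add(-8, Mul(5, 16)))), Rational(-7, 4)), -19) = Add(Mul(Add(-2, Mul(2, Add(-8, 80))), Rational(-7, 4)), -19) = Add(Mul(Add(-2, Mul(2, 72)), Rational(-7, 4)), -19) = Add(Mul(Add(-2, 144), Rational(-7, 4)), -19) = Add(Mul(142, Rational(-7, 4)), -19) = Add(Rational(-497, 2), -19) = Rational(-535, 2)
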